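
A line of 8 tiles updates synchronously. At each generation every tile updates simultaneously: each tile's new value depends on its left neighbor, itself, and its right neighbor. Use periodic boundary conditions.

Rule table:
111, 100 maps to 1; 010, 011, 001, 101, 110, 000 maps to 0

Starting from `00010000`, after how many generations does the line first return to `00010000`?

8

00001000
00000100
00000010
00000001
10000000
01000000
00100000
00010000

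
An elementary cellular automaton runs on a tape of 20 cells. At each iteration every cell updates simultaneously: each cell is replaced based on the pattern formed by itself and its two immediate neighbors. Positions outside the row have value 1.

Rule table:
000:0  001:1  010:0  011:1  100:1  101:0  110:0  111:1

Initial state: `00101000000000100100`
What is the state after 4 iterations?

10000010101001001111

iteration 1: 11000100000001011011
iteration 2: 10101010000010010011
iteration 3: 00000001000101101111
iteration 4: 10000010101001001111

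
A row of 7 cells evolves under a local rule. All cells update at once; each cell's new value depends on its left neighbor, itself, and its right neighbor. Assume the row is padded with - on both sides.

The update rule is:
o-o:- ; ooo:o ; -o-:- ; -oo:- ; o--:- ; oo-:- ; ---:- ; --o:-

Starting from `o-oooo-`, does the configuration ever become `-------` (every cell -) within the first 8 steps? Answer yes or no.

---oo--
-------
all cells are - at step 2

yes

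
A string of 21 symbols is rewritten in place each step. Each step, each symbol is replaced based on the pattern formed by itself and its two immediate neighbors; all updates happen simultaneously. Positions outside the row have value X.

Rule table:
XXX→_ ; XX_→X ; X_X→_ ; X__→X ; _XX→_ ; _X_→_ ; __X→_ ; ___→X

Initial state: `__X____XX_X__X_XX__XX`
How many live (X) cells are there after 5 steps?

11

step 1: X__XXX__X__X____XX___
step 2: XX___XX__X__XXX__XXX_
step 3: _XXX__XX__X___XX___X_
step 4: ___XX__XX__XX__XXX___
step 5: XX__XX__XX__XX___XXX_
count of X: 11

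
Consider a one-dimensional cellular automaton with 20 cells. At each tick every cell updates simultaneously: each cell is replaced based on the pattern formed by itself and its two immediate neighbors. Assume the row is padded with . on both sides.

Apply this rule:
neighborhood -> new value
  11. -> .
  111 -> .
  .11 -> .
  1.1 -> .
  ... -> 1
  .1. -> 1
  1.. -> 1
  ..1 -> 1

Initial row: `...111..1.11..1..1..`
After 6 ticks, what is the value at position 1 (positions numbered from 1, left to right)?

.

111...111...11111111
...111...111........
111...111...11111111  (repeats tick 1; period 2)
tick 6: ...111...111........
position 1 holds .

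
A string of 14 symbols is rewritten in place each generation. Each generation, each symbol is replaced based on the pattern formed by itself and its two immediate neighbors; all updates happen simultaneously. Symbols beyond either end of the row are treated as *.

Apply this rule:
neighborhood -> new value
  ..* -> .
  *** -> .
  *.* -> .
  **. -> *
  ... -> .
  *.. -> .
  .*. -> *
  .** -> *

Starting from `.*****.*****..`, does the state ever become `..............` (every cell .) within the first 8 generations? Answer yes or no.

.*...*.*...*..
.*...*.*...*..  (fixed point — unchanged through generation 8)
generation 8 is .*...*.*...*.., still not uniform .

no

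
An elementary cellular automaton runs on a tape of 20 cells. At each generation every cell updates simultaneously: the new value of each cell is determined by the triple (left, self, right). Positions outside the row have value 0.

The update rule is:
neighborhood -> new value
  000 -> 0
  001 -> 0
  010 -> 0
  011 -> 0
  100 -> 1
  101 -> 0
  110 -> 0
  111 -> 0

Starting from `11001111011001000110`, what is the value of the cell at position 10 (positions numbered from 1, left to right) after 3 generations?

00100000000100100001
00010000000010010000
00001000000001001000
position 10 holds 0

0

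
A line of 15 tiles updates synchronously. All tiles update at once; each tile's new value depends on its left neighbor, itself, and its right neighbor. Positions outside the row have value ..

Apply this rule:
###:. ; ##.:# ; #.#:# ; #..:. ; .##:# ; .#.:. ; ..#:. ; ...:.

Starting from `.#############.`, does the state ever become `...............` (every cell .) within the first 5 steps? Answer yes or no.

.#...........#.
...............
all cells are . at step 2

yes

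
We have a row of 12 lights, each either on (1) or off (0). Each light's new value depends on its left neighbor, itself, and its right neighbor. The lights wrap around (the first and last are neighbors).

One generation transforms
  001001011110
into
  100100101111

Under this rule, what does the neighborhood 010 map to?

0

At position 2 the neighborhood is 010; the next row has 0 there.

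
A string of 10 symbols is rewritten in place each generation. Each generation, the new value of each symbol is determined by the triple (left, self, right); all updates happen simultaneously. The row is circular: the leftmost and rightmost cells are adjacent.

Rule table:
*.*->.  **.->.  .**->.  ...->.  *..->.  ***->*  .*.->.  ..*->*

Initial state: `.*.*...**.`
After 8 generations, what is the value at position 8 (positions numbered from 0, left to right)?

.

generation 1: *.....*...
generation 2: .....*...*
generation 3: ....*...*.
generation 4: ...*...*..
generation 5: ..*...*...
generation 6: .*...*....
generation 7: *...*.....
generation 8: ...*.....*
position 8 holds .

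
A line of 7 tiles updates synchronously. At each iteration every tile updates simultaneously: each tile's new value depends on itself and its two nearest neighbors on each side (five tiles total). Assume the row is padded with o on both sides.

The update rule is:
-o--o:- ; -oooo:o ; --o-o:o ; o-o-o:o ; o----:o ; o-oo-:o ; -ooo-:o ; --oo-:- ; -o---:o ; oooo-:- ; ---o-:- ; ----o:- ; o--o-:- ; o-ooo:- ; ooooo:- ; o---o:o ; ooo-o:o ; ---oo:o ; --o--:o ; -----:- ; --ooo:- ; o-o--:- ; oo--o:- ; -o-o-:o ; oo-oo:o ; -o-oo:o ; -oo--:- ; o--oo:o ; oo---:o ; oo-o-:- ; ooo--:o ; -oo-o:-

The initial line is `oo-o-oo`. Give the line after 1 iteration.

-o-oo-o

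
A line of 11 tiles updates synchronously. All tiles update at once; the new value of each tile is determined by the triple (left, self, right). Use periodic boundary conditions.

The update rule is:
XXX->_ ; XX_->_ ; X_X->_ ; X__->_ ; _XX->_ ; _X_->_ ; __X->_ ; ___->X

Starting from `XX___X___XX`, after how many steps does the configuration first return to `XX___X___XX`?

2

___X___X___
XX___X___XX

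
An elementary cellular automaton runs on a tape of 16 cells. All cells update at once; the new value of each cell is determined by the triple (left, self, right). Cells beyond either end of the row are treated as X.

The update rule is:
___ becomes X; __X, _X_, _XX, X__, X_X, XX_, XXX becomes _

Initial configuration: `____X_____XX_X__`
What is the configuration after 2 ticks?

____X_____XXXXX_

tick 1: _XX___XXX_______
tick 2: ____X_____XXXXX_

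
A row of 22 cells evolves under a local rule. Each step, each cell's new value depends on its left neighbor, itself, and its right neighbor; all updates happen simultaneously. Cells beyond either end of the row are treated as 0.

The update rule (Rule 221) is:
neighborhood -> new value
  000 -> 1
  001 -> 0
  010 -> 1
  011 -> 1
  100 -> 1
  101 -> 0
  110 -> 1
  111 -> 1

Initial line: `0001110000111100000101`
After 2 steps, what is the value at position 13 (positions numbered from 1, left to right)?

1

1101111110111111110101
1101111110111111110101
position 13 holds 1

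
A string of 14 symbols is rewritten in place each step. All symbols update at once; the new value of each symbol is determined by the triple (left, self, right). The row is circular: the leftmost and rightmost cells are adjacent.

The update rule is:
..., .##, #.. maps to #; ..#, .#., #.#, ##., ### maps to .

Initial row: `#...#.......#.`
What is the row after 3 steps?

......####.#..

.##..######...
.#.#.#.....###
......####.#..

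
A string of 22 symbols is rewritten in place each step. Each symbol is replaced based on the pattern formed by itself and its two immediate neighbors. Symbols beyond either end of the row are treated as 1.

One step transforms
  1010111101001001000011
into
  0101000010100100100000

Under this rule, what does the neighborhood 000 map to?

0

At position 17 the neighborhood is 000; the next row has 0 there.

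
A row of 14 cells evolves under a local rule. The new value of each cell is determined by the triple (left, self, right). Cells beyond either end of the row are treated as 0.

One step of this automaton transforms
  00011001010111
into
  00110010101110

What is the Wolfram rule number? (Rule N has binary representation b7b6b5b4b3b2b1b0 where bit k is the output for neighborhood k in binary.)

170

position 12: 111 → 1  (bit 7 = 1)
position 4: 110 → 0  (bit 6 = 0)
position 8: 101 → 1  (bit 5 = 1)
position 5: 100 → 0  (bit 4 = 0)
position 3: 011 → 1  (bit 3 = 1)
position 7: 010 → 0  (bit 2 = 0)
position 2: 001 → 1  (bit 1 = 1)
position 0: 000 → 0  (bit 0 = 0)
bits b7..b0 = 10101010 = 170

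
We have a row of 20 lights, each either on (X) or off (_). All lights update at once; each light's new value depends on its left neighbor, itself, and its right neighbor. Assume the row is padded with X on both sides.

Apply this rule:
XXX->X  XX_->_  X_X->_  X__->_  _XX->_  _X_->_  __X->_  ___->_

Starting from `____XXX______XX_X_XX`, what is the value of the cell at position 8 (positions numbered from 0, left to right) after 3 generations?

_____X_____________X
____________________
____________________
position 8 holds _

_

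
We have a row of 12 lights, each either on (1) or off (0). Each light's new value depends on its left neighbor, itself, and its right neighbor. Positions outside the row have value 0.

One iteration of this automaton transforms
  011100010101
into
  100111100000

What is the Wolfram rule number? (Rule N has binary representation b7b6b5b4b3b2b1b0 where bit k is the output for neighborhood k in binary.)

83

position 2: 111 → 0  (bit 7 = 0)
position 3: 110 → 1  (bit 6 = 1)
position 8: 101 → 0  (bit 5 = 0)
position 4: 100 → 1  (bit 4 = 1)
position 1: 011 → 0  (bit 3 = 0)
position 7: 010 → 0  (bit 2 = 0)
position 0: 001 → 1  (bit 1 = 1)
position 5: 000 → 1  (bit 0 = 1)
bits b7..b0 = 01010011 = 83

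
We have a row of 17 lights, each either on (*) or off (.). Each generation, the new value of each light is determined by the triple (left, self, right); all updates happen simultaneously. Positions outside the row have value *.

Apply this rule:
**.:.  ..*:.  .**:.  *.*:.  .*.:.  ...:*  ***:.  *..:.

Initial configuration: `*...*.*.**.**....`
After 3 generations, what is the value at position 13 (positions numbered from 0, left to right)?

.

..*...........**.
....*********....
.**...........**.
position 13 holds .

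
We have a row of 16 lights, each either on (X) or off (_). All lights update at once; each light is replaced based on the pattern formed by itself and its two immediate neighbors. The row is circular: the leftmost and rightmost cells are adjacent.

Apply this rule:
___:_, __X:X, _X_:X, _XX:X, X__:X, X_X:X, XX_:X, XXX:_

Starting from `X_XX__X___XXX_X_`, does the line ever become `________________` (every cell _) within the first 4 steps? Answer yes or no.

XXXXXXXX_XX_XXXX
_______XXXXXX___
______XX____XX__
_____XXXX__XXXX_
step 4 is _____XXXX__XXXX_, still not uniform _

no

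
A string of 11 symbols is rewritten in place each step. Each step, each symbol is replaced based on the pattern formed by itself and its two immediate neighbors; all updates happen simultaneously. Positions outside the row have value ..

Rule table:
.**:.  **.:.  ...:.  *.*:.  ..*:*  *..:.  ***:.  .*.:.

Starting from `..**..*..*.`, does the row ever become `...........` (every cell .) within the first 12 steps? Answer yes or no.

.*...*..*..
*...*..*...
...*..*....
..*..*.....
.*..*......
*..*.......
..*........
.*.........
*..........
...........
all cells are . at step 10

yes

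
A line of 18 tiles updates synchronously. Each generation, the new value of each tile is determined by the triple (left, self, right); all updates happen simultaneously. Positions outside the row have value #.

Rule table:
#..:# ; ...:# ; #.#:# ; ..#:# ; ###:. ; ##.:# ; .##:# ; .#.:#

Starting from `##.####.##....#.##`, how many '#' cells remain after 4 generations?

8

.###..###########.
##.####.........##
.###..###########.  (repeats generation 1; period 2)
generation 4: ##.####.........##
count of #: 8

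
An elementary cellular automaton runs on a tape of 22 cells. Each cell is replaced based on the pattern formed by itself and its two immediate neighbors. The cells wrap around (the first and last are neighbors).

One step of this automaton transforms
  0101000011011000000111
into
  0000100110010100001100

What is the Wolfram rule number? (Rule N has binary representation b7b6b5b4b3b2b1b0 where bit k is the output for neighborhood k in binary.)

position 20: 111 → 0  (bit 7 = 0)
position 9: 110 → 0  (bit 6 = 0)
position 0: 101 → 0  (bit 5 = 0)
position 4: 100 → 1  (bit 4 = 1)
position 8: 011 → 1  (bit 3 = 1)
position 1: 010 → 0  (bit 2 = 0)
position 7: 001 → 1  (bit 1 = 1)
position 5: 000 → 0  (bit 0 = 0)
bits b7..b0 = 00011010 = 26

26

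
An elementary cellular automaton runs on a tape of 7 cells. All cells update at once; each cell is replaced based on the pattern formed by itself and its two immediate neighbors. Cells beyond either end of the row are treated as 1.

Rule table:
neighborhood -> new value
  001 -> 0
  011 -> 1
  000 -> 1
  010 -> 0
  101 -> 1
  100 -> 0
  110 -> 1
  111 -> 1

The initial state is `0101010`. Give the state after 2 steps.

1101011

1010101
1101011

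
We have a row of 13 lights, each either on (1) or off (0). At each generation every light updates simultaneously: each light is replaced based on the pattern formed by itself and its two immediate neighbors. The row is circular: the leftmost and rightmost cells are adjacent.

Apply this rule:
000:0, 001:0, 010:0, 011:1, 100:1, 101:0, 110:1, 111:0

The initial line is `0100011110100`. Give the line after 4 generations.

0100010010010

generation 1: 0010010010010
generation 2: 0001001001001
generation 3: 1000100100100
generation 4: 0100010010010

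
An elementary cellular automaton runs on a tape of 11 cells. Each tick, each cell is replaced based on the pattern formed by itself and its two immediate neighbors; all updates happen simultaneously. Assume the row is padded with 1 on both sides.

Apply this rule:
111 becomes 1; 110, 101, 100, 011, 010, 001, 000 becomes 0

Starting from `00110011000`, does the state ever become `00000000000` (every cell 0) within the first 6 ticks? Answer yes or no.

yes

00000000000
all cells are 0 at tick 1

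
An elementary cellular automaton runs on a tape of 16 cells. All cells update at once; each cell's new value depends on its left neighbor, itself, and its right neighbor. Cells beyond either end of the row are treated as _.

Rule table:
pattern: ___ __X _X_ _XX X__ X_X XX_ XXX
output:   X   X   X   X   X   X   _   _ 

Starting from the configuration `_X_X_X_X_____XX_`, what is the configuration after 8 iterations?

XXXXXXXXXXXXXX_X
X_____________XX
XXXXXXXXXXXXXXX_
X______________X
XXXXXXXXXXXXXXXX
X_______________
XXXXXXXXXXXXXXXX  (repeats iteration 5; period 2)
iteration 8: X_______________

X_______________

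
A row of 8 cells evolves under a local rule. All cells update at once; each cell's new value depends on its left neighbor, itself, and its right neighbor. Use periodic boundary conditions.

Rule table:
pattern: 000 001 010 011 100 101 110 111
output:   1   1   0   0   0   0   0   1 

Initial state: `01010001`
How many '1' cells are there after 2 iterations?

00000110
11111000
count of 1: 5

5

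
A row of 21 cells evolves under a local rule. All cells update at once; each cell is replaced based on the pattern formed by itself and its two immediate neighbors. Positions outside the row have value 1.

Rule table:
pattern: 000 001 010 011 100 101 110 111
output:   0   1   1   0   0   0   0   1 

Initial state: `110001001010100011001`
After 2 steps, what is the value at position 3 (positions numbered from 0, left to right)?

1

100011011010100100010
000100000010101100110
position 3 holds 1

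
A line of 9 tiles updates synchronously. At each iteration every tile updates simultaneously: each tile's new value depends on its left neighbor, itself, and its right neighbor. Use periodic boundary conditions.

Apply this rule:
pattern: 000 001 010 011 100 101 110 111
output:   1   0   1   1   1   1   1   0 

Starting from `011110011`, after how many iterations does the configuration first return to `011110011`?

3

110011011
011011110
011110011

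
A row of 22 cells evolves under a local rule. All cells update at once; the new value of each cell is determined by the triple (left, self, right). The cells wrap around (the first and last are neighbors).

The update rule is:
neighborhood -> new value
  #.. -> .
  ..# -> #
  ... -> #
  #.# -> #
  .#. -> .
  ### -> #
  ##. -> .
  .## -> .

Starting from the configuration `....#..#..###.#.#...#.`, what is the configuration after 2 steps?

.##..#..#.#.#.#..#...#

####..#..#.#.#.#..##..
.##..#..#.#.#.#..#...#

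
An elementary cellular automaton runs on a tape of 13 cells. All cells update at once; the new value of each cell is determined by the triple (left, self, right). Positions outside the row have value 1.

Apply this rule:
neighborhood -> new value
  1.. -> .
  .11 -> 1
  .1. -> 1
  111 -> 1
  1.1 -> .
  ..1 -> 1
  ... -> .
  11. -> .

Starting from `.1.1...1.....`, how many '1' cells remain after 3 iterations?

iteration 1: .1.1..11....1
iteration 2: .1.1.11....11
iteration 3: .1.1.1....111
count of 1: 6

6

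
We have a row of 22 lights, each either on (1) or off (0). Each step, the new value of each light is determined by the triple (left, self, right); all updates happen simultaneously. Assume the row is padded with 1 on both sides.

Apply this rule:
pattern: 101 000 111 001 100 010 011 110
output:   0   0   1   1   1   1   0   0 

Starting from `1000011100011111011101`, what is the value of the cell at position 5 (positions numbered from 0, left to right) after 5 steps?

1

0100101010101110001000
0111101010100101011101
0011001010111101001000
1100111010011001111101
1011010011100110111000
position 5 holds 1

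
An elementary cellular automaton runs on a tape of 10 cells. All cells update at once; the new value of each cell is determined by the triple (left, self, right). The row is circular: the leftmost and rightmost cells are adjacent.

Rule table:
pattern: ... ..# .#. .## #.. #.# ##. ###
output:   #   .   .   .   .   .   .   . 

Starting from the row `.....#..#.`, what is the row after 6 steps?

####......
.....####.
####......  (repeats step 1; period 2)
step 6: .....####.

.....####.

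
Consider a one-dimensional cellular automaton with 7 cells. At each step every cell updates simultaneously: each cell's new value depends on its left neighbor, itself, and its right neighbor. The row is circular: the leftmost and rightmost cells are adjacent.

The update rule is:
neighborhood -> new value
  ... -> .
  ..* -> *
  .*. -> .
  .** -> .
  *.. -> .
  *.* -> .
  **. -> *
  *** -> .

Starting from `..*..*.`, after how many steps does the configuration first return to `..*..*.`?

.*..*..
*..*...
..*...*
.*...*.
*...*..
...*..*
..*..*.

7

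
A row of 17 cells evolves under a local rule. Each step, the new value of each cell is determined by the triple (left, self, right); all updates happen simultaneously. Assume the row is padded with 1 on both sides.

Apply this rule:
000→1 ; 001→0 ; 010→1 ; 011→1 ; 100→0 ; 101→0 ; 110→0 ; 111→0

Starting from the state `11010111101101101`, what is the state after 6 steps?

00010100001001001
01010101101001001
01010101001001001
01010101001001001  (fixed point — unchanged through step 6)

01010101001001001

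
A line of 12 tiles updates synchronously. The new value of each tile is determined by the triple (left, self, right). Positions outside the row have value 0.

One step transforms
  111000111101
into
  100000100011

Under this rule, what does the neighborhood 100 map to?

0

At position 3 the neighborhood is 100; the next row has 0 there.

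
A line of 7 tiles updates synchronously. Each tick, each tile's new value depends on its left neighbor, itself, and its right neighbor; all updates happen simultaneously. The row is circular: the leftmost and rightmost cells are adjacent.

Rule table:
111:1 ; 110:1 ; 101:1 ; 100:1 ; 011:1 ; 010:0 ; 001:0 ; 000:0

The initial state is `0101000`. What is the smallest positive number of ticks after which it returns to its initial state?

7

0010100
0001010
0000101
1000010
0100001
1010000
0101000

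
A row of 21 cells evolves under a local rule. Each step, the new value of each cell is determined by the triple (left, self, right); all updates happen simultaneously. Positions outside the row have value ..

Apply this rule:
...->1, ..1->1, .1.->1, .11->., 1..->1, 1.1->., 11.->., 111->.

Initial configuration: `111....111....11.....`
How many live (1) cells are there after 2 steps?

...1111...1111..11111
111....111....11.....
count of 1: 8

8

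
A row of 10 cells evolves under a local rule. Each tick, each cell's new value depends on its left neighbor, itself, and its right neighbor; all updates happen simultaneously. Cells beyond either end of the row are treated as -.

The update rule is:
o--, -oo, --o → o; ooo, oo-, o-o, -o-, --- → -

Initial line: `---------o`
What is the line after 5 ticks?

----o---o-

--------o-
-------o-o
------o---
-----o-o--
----o---o-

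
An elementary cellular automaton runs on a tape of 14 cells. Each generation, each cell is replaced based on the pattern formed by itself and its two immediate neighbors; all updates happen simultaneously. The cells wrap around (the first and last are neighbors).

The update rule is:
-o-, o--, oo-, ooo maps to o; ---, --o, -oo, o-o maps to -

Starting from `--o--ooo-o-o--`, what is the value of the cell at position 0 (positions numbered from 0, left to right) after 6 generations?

--oo--oo-o-oo-
---oo--o-o--oo
o---oo-o-oo--o
oo---o-o--oo--
-oo--o-oo--oo-
--oo-o--oo--oo
position 0 holds -

-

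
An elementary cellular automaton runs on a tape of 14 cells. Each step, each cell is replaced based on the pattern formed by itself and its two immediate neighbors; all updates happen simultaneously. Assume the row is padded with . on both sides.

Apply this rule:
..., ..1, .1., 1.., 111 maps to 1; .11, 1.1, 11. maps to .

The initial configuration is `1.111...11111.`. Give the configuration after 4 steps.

1....11111111.

1..1.111.111.1
1111..1...1..1
.11.1111111111
1....11111111.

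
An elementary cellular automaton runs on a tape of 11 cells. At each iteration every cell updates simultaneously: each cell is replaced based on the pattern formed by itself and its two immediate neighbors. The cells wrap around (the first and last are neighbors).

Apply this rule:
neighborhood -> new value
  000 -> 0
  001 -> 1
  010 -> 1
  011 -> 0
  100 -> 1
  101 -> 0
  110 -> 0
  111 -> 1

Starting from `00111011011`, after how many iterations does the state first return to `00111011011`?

31

11010000000
00011000001
10100100011
00111110101
11011100101
10001011100
11011001011
10000111001
01001010110
11111010001
11110011010
01101100010
10000010111
01000110011
01101001100
10001110010
11010101110
00010100100
00110111110
01000011101
01100101001
00011101111
10101000110
10101101000
10100001101
00110010000
01001111000
11110110100
01100000111
00010001010
00111011011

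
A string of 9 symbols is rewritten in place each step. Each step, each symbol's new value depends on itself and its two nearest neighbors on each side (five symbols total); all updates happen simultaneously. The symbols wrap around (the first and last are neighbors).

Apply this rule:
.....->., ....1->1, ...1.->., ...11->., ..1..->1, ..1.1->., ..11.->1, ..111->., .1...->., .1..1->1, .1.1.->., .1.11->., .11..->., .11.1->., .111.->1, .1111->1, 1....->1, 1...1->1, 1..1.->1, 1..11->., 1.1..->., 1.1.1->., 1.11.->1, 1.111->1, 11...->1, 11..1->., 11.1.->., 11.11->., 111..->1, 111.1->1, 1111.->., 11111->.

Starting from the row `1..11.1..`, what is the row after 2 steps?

step 1: 11.1...11
step 2: .1...1..1

.1...1..1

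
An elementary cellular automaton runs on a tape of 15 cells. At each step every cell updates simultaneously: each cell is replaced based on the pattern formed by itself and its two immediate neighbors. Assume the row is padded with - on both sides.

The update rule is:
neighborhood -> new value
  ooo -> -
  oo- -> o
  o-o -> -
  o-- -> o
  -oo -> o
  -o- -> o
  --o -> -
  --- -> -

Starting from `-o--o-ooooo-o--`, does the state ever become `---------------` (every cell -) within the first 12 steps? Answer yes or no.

no

-oo-o-o---o-oo-
-oo-o-oo--o-ooo
-oo-o-ooo-o-o-o
-oo-o-o-o-o-o-o
-oo-o-o-o-o-o-o  (fixed point — unchanged through step 12)
step 12 is -oo-o-o-o-o-o-o, still not uniform -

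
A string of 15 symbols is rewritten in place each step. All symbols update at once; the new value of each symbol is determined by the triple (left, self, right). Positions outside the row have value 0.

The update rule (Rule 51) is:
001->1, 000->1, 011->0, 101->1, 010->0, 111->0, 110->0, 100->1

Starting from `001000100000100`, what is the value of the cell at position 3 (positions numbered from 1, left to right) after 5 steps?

0

110111011111011
001000100000100  (repeats step 0; period 2)
step 5: 110111011111011
position 3 holds 0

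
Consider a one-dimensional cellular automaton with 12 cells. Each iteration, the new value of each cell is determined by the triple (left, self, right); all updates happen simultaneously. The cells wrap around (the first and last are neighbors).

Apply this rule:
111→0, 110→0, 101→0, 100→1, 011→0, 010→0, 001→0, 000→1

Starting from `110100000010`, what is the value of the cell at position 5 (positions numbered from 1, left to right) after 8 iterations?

000011111000
111000000111
000111110000
110000001111
001111100000
100000011111
011111000000
000000111111
position 5 holds 0

0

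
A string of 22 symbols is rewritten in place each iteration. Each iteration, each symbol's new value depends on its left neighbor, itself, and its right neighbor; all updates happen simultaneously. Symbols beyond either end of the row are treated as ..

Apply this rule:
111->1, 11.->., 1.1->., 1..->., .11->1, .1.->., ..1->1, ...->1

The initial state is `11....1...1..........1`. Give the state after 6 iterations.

1..111..11..111111111.
..111..11..111111111..
1111..11..111111111..1
111..11..111111111..1.
11..11..111111111..1..
1..11..111111111..1..1

1..11..111111111..1..1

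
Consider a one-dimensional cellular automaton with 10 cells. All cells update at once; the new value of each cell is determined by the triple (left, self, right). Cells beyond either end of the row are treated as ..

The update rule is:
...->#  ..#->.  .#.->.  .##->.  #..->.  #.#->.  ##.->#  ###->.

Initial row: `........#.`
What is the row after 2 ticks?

......#.##

tick 1: #######...
tick 2: ......#.##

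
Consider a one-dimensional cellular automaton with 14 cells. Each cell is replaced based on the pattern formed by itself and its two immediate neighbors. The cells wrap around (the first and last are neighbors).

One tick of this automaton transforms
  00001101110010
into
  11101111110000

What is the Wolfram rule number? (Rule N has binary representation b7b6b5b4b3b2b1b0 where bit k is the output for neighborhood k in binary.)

position 8: 111 → 1  (bit 7 = 1)
position 5: 110 → 1  (bit 6 = 1)
position 6: 101 → 1  (bit 5 = 1)
position 10: 100 → 0  (bit 4 = 0)
position 4: 011 → 1  (bit 3 = 1)
position 12: 010 → 0  (bit 2 = 0)
position 3: 001 → 0  (bit 1 = 0)
position 0: 000 → 1  (bit 0 = 1)
bits b7..b0 = 11101001 = 233

233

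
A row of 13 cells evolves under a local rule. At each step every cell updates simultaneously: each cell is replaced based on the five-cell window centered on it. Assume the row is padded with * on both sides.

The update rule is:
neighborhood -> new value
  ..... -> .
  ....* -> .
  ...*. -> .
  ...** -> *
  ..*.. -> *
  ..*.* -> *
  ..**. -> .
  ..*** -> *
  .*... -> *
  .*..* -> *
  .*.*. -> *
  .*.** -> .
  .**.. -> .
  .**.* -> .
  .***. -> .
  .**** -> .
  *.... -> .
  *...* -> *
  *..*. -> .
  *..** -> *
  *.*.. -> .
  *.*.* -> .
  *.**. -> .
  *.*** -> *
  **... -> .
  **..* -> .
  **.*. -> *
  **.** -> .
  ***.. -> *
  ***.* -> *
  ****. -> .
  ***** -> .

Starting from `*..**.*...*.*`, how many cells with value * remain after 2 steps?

*.*..*.**.*.*
**.*.*...*..*
count of *: 6

6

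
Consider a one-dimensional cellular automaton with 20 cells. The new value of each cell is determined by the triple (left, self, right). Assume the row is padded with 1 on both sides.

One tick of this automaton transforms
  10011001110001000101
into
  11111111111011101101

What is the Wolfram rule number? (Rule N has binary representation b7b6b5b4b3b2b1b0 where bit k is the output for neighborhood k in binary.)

222

position 8: 111 → 1  (bit 7 = 1)
position 0: 110 → 1  (bit 6 = 1)
position 18: 101 → 0  (bit 5 = 0)
position 1: 100 → 1  (bit 4 = 1)
position 3: 011 → 1  (bit 3 = 1)
position 13: 010 → 1  (bit 2 = 1)
position 2: 001 → 1  (bit 1 = 1)
position 11: 000 → 0  (bit 0 = 0)
bits b7..b0 = 11011110 = 222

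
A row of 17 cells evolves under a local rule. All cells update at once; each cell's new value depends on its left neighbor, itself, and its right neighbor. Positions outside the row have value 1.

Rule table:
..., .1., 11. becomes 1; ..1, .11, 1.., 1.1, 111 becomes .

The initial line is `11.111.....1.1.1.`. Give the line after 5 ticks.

.1.1.1.1.1.1.1.1.

.1...1.111.1.1.1.
.1.1.1...1.1.1.1.
.1.1.1.1.1.1.1.1.
.1.1.1.1.1.1.1.1.  (fixed point — unchanged through tick 5)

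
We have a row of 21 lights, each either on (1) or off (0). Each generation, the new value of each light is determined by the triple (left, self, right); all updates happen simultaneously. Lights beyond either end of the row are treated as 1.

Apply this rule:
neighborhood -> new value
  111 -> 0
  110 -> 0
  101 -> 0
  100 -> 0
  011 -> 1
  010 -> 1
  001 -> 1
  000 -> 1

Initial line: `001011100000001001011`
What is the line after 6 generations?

011010001111111011010
010010111000000010010
010110100011111110110
010100101110000000100
010101101000111111101
010101001011100000001

010101001011100000001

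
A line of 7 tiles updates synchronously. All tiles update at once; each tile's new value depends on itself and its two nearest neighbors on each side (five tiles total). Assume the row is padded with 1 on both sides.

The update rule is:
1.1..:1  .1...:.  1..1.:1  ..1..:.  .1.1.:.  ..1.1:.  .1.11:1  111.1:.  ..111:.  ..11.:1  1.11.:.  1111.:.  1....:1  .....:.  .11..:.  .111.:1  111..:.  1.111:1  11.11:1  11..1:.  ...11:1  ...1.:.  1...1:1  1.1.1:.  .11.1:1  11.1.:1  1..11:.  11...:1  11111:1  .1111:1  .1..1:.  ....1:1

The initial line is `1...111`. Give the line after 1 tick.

.111.11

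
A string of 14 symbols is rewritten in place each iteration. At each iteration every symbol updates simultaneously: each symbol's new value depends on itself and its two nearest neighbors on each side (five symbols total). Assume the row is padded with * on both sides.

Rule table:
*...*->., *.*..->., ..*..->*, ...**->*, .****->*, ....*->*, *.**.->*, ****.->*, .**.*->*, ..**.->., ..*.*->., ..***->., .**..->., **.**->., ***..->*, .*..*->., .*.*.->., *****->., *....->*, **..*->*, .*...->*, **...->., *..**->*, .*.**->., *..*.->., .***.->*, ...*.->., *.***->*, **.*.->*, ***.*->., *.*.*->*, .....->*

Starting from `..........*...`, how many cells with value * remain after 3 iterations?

.********.**.*
.**....*..**.*
.*..**.*.*.*.*
count of *: 7

7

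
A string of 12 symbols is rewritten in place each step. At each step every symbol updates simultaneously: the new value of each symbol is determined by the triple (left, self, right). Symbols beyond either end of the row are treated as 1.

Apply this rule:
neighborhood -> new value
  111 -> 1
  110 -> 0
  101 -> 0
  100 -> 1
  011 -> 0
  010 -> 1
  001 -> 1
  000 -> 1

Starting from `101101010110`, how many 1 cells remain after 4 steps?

step 1: 000001010000
step 2: 111111011111
step 3: 111110001111
step 4: 111101110111
count of 1: 10

10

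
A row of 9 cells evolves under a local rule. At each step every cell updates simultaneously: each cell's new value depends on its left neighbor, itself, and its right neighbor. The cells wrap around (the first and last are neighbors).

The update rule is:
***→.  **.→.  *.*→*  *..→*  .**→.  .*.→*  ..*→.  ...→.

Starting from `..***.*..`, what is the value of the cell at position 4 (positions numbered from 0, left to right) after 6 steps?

step 1: .....***.
step 2: ........*
step 3: *.......*
step 4: .*.......
step 5: .**......
step 6: ...*.....
position 4 holds .

.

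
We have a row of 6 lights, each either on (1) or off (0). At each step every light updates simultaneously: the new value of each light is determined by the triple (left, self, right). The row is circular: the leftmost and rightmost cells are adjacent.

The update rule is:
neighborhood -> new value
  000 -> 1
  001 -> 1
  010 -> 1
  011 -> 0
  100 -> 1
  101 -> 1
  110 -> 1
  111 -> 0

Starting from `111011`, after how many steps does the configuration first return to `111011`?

001100
110111
011000
101111
110000
011111
100001
111110
000011
111101
000110
111011

12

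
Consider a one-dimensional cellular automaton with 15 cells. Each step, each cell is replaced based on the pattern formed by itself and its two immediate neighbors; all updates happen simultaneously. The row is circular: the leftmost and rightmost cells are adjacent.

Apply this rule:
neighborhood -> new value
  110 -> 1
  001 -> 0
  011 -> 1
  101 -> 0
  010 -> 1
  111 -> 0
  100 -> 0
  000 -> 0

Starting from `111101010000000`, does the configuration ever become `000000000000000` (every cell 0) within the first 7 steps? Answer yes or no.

step 1: 100101010000000
step 2: 100101010000000  (fixed point — unchanged through step 7)
step 7 is 100101010000000, still not uniform 0

no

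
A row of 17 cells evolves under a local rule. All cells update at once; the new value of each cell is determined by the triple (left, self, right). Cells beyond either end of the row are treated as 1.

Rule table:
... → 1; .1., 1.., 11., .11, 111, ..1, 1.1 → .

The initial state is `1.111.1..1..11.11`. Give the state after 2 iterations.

.111111111111111.

.................
.111111111111111.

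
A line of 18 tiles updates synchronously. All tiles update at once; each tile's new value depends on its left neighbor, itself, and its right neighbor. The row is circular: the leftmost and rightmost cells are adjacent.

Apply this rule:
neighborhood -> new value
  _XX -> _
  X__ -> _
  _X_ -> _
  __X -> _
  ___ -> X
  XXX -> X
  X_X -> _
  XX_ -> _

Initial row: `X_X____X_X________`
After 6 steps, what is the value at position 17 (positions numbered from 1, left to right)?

X

____XX_____XXXXXX_
XXX____XXX__XXXX__
_X__XX__X____XX___
__________XX____XX
_XXXXXXXX____XX___
__XXXXXX__XX____XX
position 17 holds X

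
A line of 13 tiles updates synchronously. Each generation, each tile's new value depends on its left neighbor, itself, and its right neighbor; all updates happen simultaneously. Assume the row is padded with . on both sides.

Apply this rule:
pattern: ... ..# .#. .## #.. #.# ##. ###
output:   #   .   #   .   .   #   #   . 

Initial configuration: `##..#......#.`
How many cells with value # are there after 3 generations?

4

.#..#.####.#.
.#..##...###.
.#...#.#...#.
count of #: 4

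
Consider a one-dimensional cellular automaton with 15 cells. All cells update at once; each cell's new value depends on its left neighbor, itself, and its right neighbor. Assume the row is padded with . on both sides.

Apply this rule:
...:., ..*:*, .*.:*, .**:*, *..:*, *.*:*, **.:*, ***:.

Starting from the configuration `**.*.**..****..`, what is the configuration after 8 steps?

**********..**.
*........******
**......**....*
***....****..**
*.**..**..*****
***********...*
*.........**.**
**.......******

**.......******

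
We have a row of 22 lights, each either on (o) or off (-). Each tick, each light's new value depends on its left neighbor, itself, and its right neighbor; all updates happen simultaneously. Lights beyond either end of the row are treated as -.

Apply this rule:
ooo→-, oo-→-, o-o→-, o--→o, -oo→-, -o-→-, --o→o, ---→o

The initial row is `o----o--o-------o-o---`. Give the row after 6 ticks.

o---------------ooo---

-oooo-oo-ooooooo---ooo
o---------------ooo---
-ooooooooooooooo---ooo
o---------------ooo---  (repeats tick 2; period 2)
tick 6: o---------------ooo---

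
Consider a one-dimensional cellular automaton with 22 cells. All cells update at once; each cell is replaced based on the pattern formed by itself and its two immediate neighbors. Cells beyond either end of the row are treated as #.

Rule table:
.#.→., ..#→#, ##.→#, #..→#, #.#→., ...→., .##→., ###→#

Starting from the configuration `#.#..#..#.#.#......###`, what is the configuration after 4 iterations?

#####.#..#..#.#.#.....

#..##.##.....#....#.##
###.#..##...#.#..#...#
###..##.##.#...##.#.#.
#####.#..#..#.#.#.....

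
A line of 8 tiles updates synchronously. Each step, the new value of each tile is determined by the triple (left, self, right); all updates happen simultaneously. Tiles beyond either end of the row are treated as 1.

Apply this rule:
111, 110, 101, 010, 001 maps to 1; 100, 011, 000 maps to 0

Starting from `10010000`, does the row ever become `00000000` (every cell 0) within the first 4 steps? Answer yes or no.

10110001
11010010
11110111
11111011
step 4 is 11111011, still not uniform 0

no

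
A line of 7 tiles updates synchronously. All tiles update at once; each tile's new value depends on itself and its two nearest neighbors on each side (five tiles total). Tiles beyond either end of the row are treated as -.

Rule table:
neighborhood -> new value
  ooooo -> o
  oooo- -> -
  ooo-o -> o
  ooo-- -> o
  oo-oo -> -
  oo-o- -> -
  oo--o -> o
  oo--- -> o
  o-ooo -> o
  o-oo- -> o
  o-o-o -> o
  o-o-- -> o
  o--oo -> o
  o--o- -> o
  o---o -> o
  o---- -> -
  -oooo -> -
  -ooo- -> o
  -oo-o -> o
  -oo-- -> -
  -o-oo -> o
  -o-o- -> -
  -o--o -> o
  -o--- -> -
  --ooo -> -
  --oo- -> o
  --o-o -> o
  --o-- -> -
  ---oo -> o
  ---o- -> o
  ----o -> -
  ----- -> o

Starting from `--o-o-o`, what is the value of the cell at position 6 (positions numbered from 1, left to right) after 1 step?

step 1: -oo-o-o
position 6 holds -

-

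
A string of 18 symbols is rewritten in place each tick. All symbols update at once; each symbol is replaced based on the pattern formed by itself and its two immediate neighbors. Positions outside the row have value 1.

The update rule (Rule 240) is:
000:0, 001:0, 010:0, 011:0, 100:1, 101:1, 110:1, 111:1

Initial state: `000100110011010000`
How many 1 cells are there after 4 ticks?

100010011001101000
110001001100110100
111000100110011010
111100010011001101
count of 1: 10

10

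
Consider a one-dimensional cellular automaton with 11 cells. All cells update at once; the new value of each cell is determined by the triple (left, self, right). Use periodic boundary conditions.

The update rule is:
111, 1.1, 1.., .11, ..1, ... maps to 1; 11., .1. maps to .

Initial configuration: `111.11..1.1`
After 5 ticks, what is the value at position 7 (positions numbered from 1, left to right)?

1

11.11.11.11
1.11.11.111
.11.11.1111
11.11.1111.
1.11.1111.1
position 7 holds 1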